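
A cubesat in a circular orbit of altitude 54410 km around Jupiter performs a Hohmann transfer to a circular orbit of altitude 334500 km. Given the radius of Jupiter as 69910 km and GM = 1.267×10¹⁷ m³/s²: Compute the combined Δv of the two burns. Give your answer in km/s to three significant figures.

r₁ = 69910 + 54410 = 124320 km = 1.2432×10⁸ m.
r₂ = 69910 + 334500 = 404410 km = 4.0441×10⁸ m.
Transfer ellipse a_t = (r₁ + r₂)/2 = 2.644×10⁸ m.
At r₁: circular v_c1 = √(μ/r₁) = 31920 m/s; transfer-perijove v_p = √[μ(2/r₁ − 1/a_t)] = 39480 m/s.
Δv₁ = v_p − v_c1 = 7560 m/s.
At r₂: circular v_c2 = √(μ/r₂) = 17700 m/s; transfer-apojove v_a = √[μ(2/r₂ − 1/a_t)] = 12140 m/s.
Δv₂ = v_c2 − v_a = 5562 m/s.
Total Δv = Δv₁ + Δv₂ = 13120 m/s = 13.12 km/s.

Δv_total ≈ 13.1 km/s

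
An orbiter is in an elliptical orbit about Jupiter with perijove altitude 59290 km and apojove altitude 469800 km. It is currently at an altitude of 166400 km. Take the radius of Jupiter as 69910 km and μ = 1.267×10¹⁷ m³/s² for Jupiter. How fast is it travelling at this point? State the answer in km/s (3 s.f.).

v ≈ 26.3 km/s

r_p = 69910 + 59290 = 129200 km = 1.2920×10⁸ m.
r_a = 69910 + 469800 = 539710 km = 5.3971×10⁸ m.
r = 69910 + 166400 = 2.3631×10⁵ km = 2.363×10⁸ m.
Semi-major axis a = (r_p + r_a)/2 = 3.3446×10⁵ km = 3.345×10⁸ m.
Vis-viva: v² = μ(2/r − 1/a) = 1.267×10¹⁷ × (8.463×10⁻⁹ − 2.990×10⁻⁹) = 6.935×10⁸ m²/s².
v = 26330 m/s = 26.33 km/s.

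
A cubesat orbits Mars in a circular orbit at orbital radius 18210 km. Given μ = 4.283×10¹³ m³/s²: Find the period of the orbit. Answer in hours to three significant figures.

T ≈ 20.7 hours

r = 18210 km = 1.821×10⁷ m.
Kepler's third law: T = 2π√(r³/μ) = 2π√((1.821×10⁷)³ / 4.283×10¹³).
r³/μ = 1.410×10⁸ s², so T = 2π × 1.187×10⁴ = 7.461×10⁴ s.
Converting: 7.461×10⁴ s ÷ 3600 = 20.72 hours.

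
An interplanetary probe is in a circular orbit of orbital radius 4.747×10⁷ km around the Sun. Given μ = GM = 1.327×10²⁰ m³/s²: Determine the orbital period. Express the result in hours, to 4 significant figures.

r = 4.747×10⁷ km = 4.747×10¹⁰ m.
Kepler's third law: T = 2π√(r³/μ) = 2π√((4.747×10¹⁰)³ / 1.327×10²⁰).
r³/μ = 8.061×10¹¹ s², so T = 2π × 8.978×10⁵ = 5.641×10⁶ s.
Converting: 5.641×10⁶ s ÷ 3600 = 1567 hours.

T ≈ 1567 hours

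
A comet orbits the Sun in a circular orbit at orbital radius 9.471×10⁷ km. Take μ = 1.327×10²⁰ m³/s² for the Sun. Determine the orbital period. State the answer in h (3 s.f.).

T ≈ 4420 h

r = 9.471×10⁷ km = 9.471×10¹⁰ m.
Kepler's third law: T = 2π√(r³/μ) = 2π√((9.471×10¹⁰)³ / 1.327×10²⁰).
r³/μ = 6.402×10¹² s², so T = 2π × 2.530×10⁶ = 1.590×10⁷ s.
Converting: 1.590×10⁷ s ÷ 3600 = 4416 h.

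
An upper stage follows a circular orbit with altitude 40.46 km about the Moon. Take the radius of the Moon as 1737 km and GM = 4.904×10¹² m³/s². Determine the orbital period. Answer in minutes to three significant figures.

T ≈ 112 minutes

r = 1737 + 40.46 = 1777.5 km = 1.7775×10⁶ m.
Kepler's third law: T = 2π√(r³/μ) = 2π√((1.777×10⁶)³ / 4.904×10¹²).
r³/μ = 1.145×10⁶ s², so T = 2π × 1.070×10³ = 6.724×10³ s.
Converting: 6.724×10³ s ÷ 60.00 = 112.1 minutes.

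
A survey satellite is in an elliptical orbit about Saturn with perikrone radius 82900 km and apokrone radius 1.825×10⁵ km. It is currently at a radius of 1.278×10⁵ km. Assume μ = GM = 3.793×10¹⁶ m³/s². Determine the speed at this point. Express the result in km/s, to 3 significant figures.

Semi-major axis a = (r_p + r_a)/2 = 1.3270×10⁵ km = 1.327×10⁸ m.
Vis-viva: v² = μ(2/r − 1/a) = 3.793×10¹⁶ × (1.565×10⁻⁸ − 7.536×10⁻⁹) = 3.078×10⁸ m²/s².
v = 17540 m/s = 17.54 km/s.

v ≈ 17.5 km/s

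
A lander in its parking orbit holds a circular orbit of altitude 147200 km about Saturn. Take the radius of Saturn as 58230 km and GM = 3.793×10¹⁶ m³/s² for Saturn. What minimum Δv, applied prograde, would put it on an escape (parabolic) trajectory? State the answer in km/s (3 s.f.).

Δv ≈ 5.63 km/s

r = 58230 + 147200 = 205430 km = 2.0543×10⁸ m.
Circular speed v_c = √(μ/r) = 13590 m/s.
Escape speed v_esc = √(2μ/r) = √2 × v_c = 19220 m/s.
Δv = v_esc − v_c = 5628 m/s = 5.628 km/s.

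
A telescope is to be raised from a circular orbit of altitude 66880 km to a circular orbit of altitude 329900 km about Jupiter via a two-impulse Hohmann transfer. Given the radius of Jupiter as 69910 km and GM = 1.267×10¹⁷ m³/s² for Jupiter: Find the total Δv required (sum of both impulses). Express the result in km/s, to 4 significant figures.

Δv_total ≈ 11.81 km/s

r₁ = 69910 + 66880 = 136790 km = 1.3679×10⁸ m.
r₂ = 69910 + 329900 = 399810 km = 3.9981×10⁸ m.
Transfer ellipse a_t = (r₁ + r₂)/2 = 2.683×10⁸ m.
At r₁: circular v_c1 = √(μ/r₁) = 30430 m/s; transfer-perijove v_p = √[μ(2/r₁ − 1/a_t)] = 37150 m/s.
Δv₁ = v_p − v_c1 = 6717 m/s.
At r₂: circular v_c2 = √(μ/r₂) = 17800 m/s; transfer-apojove v_a = √[μ(2/r₂ − 1/a_t)] = 12710 m/s.
Δv₂ = v_c2 − v_a = 5091 m/s.
Total Δv = Δv₁ + Δv₂ = 11810 m/s = 11.81 km/s.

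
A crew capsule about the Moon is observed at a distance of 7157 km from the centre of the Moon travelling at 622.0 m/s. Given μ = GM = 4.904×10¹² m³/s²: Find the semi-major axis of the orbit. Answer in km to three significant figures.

a ≈ 4990 km

r = 7.157×10⁶ m.
Vis-viva rearranged: 1/a = 2/r − v²/μ = 2.794×10⁻⁷ − 7.889×10⁻⁸ = 2.006×10⁻⁷ m⁻¹.
a = 4.986×10⁶ m = 4986.2 km.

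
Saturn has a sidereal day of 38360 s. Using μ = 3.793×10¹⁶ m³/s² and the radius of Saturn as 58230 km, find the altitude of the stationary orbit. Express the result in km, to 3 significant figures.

h_sync ≈ 54000 km

A synchronous orbit has period T, so by Kepler's third law a = (μT²/4π²)^(1/3).
μT²/4π² = 3.793×10¹⁶ × (3.836×10⁴)² / 39.48 = 1.414×10²⁴ m³.
a = 1.122×10⁸ m = 1.1223×10⁵ km.
Altitude h = a − R = 1.1223×10⁵ − 58230 = 54005 km.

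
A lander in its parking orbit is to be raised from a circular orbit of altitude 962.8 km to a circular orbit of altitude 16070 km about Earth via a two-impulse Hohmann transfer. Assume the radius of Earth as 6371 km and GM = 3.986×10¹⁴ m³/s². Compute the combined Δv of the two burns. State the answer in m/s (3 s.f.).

r₁ = 6371 + 962.8 = 7333.8 km = 7.3338×10⁶ m.
r₂ = 6371 + 16070 = 22441 km = 2.2441×10⁷ m.
Transfer ellipse a_t = (r₁ + r₂)/2 = 1.489×10⁷ m.
At r₁: circular v_c1 = √(μ/r₁) = 7372 m/s; transfer-perigee v_p = √[μ(2/r₁ − 1/a_t)] = 9051 m/s.
Δv₁ = v_p − v_c1 = 1679 m/s.
At r₂: circular v_c2 = √(μ/r₂) = 4215 m/s; transfer-apogee v_a = √[μ(2/r₂ − 1/a_t)] = 2958 m/s.
Δv₂ = v_c2 − v_a = 1256 m/s.
Total Δv = Δv₁ + Δv₂ = 2936 m/s.

Δv_total ≈ 2940 m/s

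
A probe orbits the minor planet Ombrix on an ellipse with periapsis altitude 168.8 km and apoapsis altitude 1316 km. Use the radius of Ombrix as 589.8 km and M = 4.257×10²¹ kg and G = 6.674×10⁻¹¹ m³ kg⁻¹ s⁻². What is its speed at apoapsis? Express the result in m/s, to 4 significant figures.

v ≈ 291.4 m/s

μ = GM = 6.674×10⁻¹¹ × 4.257×10²¹ = 2.841×10¹¹ m³/s².
r_p = 589.8 + 168.8 = 758.60 km = 7.5860×10⁵ m.
r_a = 589.8 + 1316 = 1905.8 km = 1.9058×10⁶ m.
Semi-major axis a = (r_p + r_a)/2 = 1332.2 km = 1.332×10⁶ m.
Vis-viva: v² = μ(2/r − 1/a) = 2.841×10¹¹ × (1.049×10⁻⁶ − 7.506×10⁻⁷) = 8.489×10⁴ m²/s².
v = 291.4 m/s.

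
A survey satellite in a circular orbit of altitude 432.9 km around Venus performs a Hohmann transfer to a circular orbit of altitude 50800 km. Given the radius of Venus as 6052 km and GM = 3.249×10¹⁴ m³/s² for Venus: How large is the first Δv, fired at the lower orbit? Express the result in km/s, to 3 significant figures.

Δv ≈ 2.41 km/s

r₁ = 6052 + 432.9 = 6484.9 km = 6.4849×10⁶ m.
r₂ = 6052 + 50800 = 56852 km = 5.6852×10⁷ m.
Transfer ellipse a_t = (r₁ + r₂)/2 = 3.167×10⁷ m.
At r₁: circular v_c1 = √(μ/r₁) = 7078 m/s; transfer-periapsis v_p = √[μ(2/r₁ − 1/a_t)] = 9484 m/s.
Δv₁ = v_p − v_c1 = 2406 m/s.
= 2.406 km/s.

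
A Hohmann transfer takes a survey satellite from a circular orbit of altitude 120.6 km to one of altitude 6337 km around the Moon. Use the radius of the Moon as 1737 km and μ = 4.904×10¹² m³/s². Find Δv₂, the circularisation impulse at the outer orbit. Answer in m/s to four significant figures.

Δv ≈ 302.7 m/s

r₁ = 1737 + 120.6 = 1857.6 km = 1.8576×10⁶ m.
r₂ = 1737 + 6337 = 8074.0 km = 8.0740×10⁶ m.
Transfer ellipse a_t = (r₁ + r₂)/2 = 4.966×10⁶ m.
At r₁: circular v_c1 = √(μ/r₁) = 1625 m/s; transfer-perilune v_p = √[μ(2/r₁ − 1/a_t)] = 2072 m/s.
At r₂: circular v_c2 = √(μ/r₂) = 779.3 m/s; transfer-apolune v_a = √[μ(2/r₂ − 1/a_t)] = 476.7 m/s.
Δv₂ = v_c2 − v_a = 302.7 m/s.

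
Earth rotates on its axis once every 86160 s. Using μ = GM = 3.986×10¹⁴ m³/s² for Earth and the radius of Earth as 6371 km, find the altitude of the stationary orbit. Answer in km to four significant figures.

h_sync ≈ 35790 km

A synchronous orbit has period T, so by Kepler's third law a = (μT²/4π²)^(1/3).
μT²/4π² = 3.986×10¹⁴ × (8.616×10⁴)² / 39.48 = 7.495×10²² m³.
a = 4.216×10⁷ m = 42163 km.
Altitude h = a − R = 42163 − 6371 = 35792 km.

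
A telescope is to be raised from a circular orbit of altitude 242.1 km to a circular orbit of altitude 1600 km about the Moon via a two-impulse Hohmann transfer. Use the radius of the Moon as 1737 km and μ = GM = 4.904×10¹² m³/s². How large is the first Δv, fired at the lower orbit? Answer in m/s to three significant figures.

Δv ≈ 190 m/s

r₁ = 1737 + 242.1 = 1979.1 km = 1.9791×10⁶ m.
r₂ = 1737 + 1600 = 3337.0 km = 3.3370×10⁶ m.
Transfer ellipse a_t = (r₁ + r₂)/2 = 2.658×10⁶ m.
At r₁: circular v_c1 = √(μ/r₁) = 1574 m/s; transfer-perilune v_p = √[μ(2/r₁ − 1/a_t)] = 1764 m/s.
Δv₁ = v_p − v_c1 = 189.6 m/s.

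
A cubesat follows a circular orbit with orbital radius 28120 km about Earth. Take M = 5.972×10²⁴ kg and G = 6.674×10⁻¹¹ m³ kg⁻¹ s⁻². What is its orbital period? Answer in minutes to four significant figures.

T ≈ 782.2 minutes

μ = GM = 6.674×10⁻¹¹ × 5.972×10²⁴ = 3.986×10¹⁴ m³/s².
r = 28120 km = 2.812×10⁷ m.
Kepler's third law: T = 2π√(r³/μ) = 2π√((2.812×10⁷)³ / 3.986×10¹⁴).
r³/μ = 5.579×10⁷ s², so T = 2π × 7.469×10³ = 4.693×10⁴ s.
Converting: 4.693×10⁴ s ÷ 60.00 = 782.2 minutes.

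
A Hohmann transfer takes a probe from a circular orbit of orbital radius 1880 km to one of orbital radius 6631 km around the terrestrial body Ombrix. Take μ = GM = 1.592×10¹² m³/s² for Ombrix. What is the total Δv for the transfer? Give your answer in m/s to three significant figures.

Δv_total ≈ 393 m/s

r₁ = 1880 km = 1.880×10⁶ m.
r₂ = 6631 km = 6.631×10⁶ m.
Transfer ellipse a_t = (r₁ + r₂)/2 = 4.256×10⁶ m.
At r₁: circular v_c1 = √(μ/r₁) = 920.2 m/s; transfer-periapsis v_p = √[μ(2/r₁ − 1/a_t)] = 1149 m/s.
Δv₁ = v_p − v_c1 = 228.5 m/s.
At r₂: circular v_c2 = √(μ/r₂) = 490.0 m/s; transfer-apoapsis v_a = √[μ(2/r₂ − 1/a_t)] = 325.7 m/s.
Δv₂ = v_c2 − v_a = 164.3 m/s.
Total Δv = Δv₁ + Δv₂ = 392.8 m/s.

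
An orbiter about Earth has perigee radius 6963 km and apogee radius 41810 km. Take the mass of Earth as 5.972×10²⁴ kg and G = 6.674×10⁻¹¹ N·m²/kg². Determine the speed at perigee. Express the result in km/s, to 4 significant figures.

μ = GM = 6.674×10⁻¹¹ × 5.972×10²⁴ = 3.986×10¹⁴ m³/s².
Semi-major axis a = (r_p + r_a)/2 = 24386 km = 2.439×10⁷ m.
Vis-viva: v² = μ(2/r − 1/a) = 3.986×10¹⁴ × (2.872×10⁻⁷ − 4.101×10⁻⁸) = 9.814×10⁷ m²/s².
v = 9906 m/s = 9.906 km/s.

v ≈ 9.906 km/s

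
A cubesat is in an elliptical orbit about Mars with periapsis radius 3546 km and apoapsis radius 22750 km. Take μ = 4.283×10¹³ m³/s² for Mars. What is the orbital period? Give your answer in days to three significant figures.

T ≈ 0.53 days

Semi-major axis a = (r_p + r_a)/2 = (3546.0 + 22750)/2 = 13148 km = 1.315×10⁷ m.
By Kepler's third law T = 2π√(a³/μ) = 2π × 7.285×10³ = 4.577×10⁴ s.
= 0.5298 days.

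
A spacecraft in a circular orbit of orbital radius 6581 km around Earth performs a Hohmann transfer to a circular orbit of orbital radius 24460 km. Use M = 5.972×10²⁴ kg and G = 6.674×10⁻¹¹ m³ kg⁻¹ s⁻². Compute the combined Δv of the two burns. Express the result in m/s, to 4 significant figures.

μ = GM = 6.674×10⁻¹¹ × 5.972×10²⁴ = 3.986×10¹⁴ m³/s².
r₁ = 6581 km = 6.581×10⁶ m.
r₂ = 24460 km = 2.446×10⁷ m.
Transfer ellipse a_t = (r₁ + r₂)/2 = 1.552×10⁷ m.
At r₁: circular v_c1 = √(μ/r₁) = 7782 m/s; transfer-perigee v_p = √[μ(2/r₁ − 1/a_t)] = 9770 m/s.
Δv₁ = v_p − v_c1 = 1987 m/s.
At r₂: circular v_c2 = √(μ/r₂) = 4037 m/s; transfer-apogee v_a = √[μ(2/r₂ − 1/a_t)] = 2629 m/s.
Δv₂ = v_c2 − v_a = 1408 m/s.
Total Δv = Δv₁ + Δv₂ = 3396 m/s.

Δv_total ≈ 3396 m/s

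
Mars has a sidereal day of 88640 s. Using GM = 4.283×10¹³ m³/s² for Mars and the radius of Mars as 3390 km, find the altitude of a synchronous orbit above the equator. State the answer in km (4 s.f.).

h_sync ≈ 17040 km

A synchronous orbit has period T, so by Kepler's third law a = (μT²/4π²)^(1/3).
μT²/4π² = 4.283×10¹³ × (8.864×10⁴)² / 39.48 = 8.524×10²¹ m³.
a = 2.043×10⁷ m = 20428 km.
Altitude h = a − R = 20428 − 3390 = 17038 km.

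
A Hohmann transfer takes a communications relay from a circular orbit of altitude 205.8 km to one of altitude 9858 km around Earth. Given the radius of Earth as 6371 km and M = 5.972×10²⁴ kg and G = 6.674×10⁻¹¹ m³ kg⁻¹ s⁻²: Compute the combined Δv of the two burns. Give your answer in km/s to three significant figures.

Δv_total ≈ 2.69 km/s

μ = GM = 6.674×10⁻¹¹ × 5.972×10²⁴ = 3.986×10¹⁴ m³/s².
r₁ = 6371 + 205.8 = 6576.8 km = 6.5768×10⁶ m.
r₂ = 6371 + 9858 = 16229 km = 1.6229×10⁷ m.
Transfer ellipse a_t = (r₁ + r₂)/2 = 1.140×10⁷ m.
At r₁: circular v_c1 = √(μ/r₁) = 7785 m/s; transfer-perigee v_p = √[μ(2/r₁ − 1/a_t)] = 9287 m/s.
Δv₁ = v_p − v_c1 = 1502 m/s.
At r₂: circular v_c2 = √(μ/r₂) = 4956 m/s; transfer-apogee v_a = √[μ(2/r₂ − 1/a_t)] = 3764 m/s.
Δv₂ = v_c2 − v_a = 1192 m/s.
Total Δv = Δv₁ + Δv₂ = 2695 m/s = 2.695 km/s.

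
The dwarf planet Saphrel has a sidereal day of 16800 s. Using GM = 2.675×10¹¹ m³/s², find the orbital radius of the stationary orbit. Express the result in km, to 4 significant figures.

r_sync ≈ 1241 km

A synchronous orbit has period T, so by Kepler's third law a = (μT²/4π²)^(1/3).
μT²/4π² = 2.675×10¹¹ × (1.680×10⁴)² / 39.48 = 1.912×10¹⁸ m³.
a = 1.241×10⁶ m = 1241.3 km.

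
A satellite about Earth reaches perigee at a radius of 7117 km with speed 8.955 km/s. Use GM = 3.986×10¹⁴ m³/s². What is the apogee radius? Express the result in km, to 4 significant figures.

r_p = 7.117×10⁶ m.
Specific energy ε = v²/2 − μ/r = -1.591×10⁷ J/kg, so a = −μ/(2ε) = 1.253×10⁷ m.
The apsides satisfy r_p + r_a = 2a, so the apogee radius is 2a − r_p = 1.794×10⁷ m = 17935 km.

apogee radius ≈ 17940 km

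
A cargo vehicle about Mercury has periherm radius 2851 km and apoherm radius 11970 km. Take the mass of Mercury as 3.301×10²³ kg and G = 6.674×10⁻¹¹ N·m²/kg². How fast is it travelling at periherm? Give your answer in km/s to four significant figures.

v ≈ 3.533 km/s

μ = GM = 6.674×10⁻¹¹ × 3.301×10²³ = 2.203×10¹³ m³/s².
Semi-major axis a = (r_p + r_a)/2 = 7410.5 km = 7.410×10⁶ m.
Vis-viva: v² = μ(2/r − 1/a) = 2.203×10¹³ × (7.015×10⁻⁷ − 1.349×10⁻⁷) = 1.248×10⁷ m²/s².
v = 3533 m/s = 3.533 km/s.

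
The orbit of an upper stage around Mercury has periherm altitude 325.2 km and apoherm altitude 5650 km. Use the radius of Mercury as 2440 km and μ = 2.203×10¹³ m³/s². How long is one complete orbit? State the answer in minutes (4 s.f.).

r_p = 2440 + 325.2 = 2765.2 km = 2.7652×10⁶ m.
r_a = 2440 + 5650 = 8090.0 km = 8.0900×10⁶ m.
Semi-major axis a = (r_p + r_a)/2 = (2765.2 + 8090.0)/2 = 5427.6 km = 5.428×10⁶ m.
By Kepler's third law T = 2π√(a³/μ) = 2π × 2.694×10³ = 1.693×10⁴ s.
= 282.1 minutes.

T ≈ 282.1 minutes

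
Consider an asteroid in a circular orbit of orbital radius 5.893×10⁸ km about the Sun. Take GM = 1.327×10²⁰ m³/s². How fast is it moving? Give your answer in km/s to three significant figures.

v ≈ 15.0 km/s

r = 5.893×10⁸ km = 5.893×10¹¹ m.
For a circular orbit v = √(μ/r) = √(1.327×10²⁰ / 5.893×10¹¹) = √(2.252×10⁸) = 15010 m/s.
That is 15.01 km/s.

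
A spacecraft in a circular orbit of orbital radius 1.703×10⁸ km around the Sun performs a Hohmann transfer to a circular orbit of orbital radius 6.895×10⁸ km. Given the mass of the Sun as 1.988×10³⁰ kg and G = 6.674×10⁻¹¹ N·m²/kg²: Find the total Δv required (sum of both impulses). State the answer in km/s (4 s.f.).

μ = GM = 6.674×10⁻¹¹ × 1.988×10³⁰ = 1.327×10²⁰ m³/s².
r₁ = 1.703×10⁸ km = 1.703×10¹¹ m.
r₂ = 6.895×10⁸ km = 6.895×10¹¹ m.
Transfer ellipse a_t = (r₁ + r₂)/2 = 4.299×10¹¹ m.
At r₁: circular v_c1 = √(μ/r₁) = 27910 m/s; transfer-perihelion v_p = √[μ(2/r₁ − 1/a_t)] = 35350 m/s.
Δv₁ = v_p − v_c1 = 7437 m/s.
At r₂: circular v_c2 = √(μ/r₂) = 13870 m/s; transfer-aphelion v_a = √[μ(2/r₂ − 1/a_t)] = 8731 m/s.
Δv₂ = v_c2 − v_a = 5141 m/s.
Total Δv = Δv₁ + Δv₂ = 12580 m/s = 12.58 km/s.

Δv_total ≈ 12.58 km/s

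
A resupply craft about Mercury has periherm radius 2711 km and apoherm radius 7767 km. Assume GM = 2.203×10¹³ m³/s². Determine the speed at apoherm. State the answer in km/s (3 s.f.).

v ≈ 1.21 km/s

Semi-major axis a = (r_p + r_a)/2 = 5239.0 km = 5.239×10⁶ m.
Vis-viva: v² = μ(2/r − 1/a) = 2.203×10¹³ × (2.575×10⁻⁷ − 1.909×10⁻⁷) = 1.468×10⁶ m²/s².
v = 1211 m/s = 1.211 km/s.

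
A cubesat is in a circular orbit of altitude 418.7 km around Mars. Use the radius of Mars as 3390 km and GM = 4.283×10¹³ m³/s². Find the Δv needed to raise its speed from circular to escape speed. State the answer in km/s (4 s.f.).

Δv ≈ 1.389 km/s

r = 3390 + 418.7 = 3808.7 km = 3.8087×10⁶ m.
Circular speed v_c = √(μ/r) = 3353 m/s.
Escape speed v_esc = √(2μ/r) = √2 × v_c = 4742 m/s.
Δv = v_esc − v_c = 1389 m/s = 1.389 km/s.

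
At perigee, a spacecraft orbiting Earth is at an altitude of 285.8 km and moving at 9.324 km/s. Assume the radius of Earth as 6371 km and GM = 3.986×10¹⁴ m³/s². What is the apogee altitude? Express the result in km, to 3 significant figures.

r_p = 6371 + 285.8 = 6656.8 km = 6.657×10⁶ m.
Specific energy ε = v²/2 − μ/r = -1.641×10⁷ J/kg, so a = −μ/(2ε) = 1.214×10⁷ m.
The apsides satisfy r_p + r_a = 2a, so the apogee radius is 2a − r_p = 1.763×10⁷ m = 17633 km.
Apogee altitude = 17633 − 6371 = 11262 km.

apogee altitude ≈ 11300 km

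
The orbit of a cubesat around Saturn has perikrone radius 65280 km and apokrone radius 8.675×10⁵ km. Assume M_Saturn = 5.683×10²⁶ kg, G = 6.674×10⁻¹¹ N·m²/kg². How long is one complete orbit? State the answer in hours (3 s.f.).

μ = GM = 6.674×10⁻¹¹ × 5.683×10²⁶ = 3.793×10¹⁶ m³/s².
Semi-major axis a = (r_p + r_a)/2 = (65280 + 8.6750×10⁵)/2 = 4.6639×10⁵ km = 4.664×10⁸ m.
By Kepler's third law T = 2π√(a³/μ) = 2π × 5.172×10⁴ = 3.250×10⁵ s.
= 90.26 hours.

T ≈ 90.3 hours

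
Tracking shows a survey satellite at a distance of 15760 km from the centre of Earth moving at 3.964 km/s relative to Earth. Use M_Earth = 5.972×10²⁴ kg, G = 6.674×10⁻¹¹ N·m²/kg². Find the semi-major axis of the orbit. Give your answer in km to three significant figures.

a ≈ 11400 km

μ = GM = 6.674×10⁻¹¹ × 5.972×10²⁴ = 3.986×10¹⁴ m³/s².
r = 1.576×10⁷ m.
Specific orbital energy ε = v²/2 − μ/r = (3964)²/2 − 3.986×10¹⁴/1.576×10⁷ = -1.743×10⁷ J/kg.
Since ε = −μ/(2a), a = −μ/(2ε) = 1.143×10⁷ m = 11431 km.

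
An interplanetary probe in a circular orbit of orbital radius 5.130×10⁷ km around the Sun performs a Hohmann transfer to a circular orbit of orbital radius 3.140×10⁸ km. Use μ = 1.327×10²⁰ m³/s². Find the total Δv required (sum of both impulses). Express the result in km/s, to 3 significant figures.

Δv_total ≈ 25.5 km/s

r₁ = 5.130×10⁷ km = 5.130×10¹⁰ m.
r₂ = 3.140×10⁸ km = 3.140×10¹¹ m.
Transfer ellipse a_t = (r₁ + r₂)/2 = 1.826×10¹¹ m.
At r₁: circular v_c1 = √(μ/r₁) = 50860 m/s; transfer-perihelion v_p = √[μ(2/r₁ − 1/a_t)] = 66690 m/s.
Δv₁ = v_p − v_c1 = 15830 m/s.
At r₂: circular v_c2 = √(μ/r₂) = 20560 m/s; transfer-aphelion v_a = √[μ(2/r₂ − 1/a_t)] = 10890 m/s.
Δv₂ = v_c2 − v_a = 9663 m/s.
Total Δv = Δv₁ + Δv₂ = 25490 m/s = 25.49 km/s.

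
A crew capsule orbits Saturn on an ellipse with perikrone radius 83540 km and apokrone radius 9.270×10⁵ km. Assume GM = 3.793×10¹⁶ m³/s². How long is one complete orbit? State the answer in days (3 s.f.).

T ≈ 4.24 days

Semi-major axis a = (r_p + r_a)/2 = (83540 + 9.2700×10⁵)/2 = 5.0527×10⁵ km = 5.053×10⁸ m.
By Kepler's third law T = 2π√(a³/μ) = 2π × 5.832×10⁴ = 3.664×10⁵ s.
= 4.241 days.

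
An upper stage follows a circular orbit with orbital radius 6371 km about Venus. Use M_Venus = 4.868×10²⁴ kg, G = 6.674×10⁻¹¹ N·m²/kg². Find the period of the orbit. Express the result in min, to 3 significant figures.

μ = GM = 6.674×10⁻¹¹ × 4.868×10²⁴ = 3.249×10¹⁴ m³/s².
r = 6371 km = 6.371×10⁶ m.
Kepler's third law: T = 2π√(r³/μ) = 2π√((6.371×10⁶)³ / 3.249×10¹⁴).
r³/μ = 7.960×10⁵ s², so T = 2π × 8.922×10² = 5.606×10³ s.
Converting: 5.606×10³ s ÷ 60.00 = 93.43 min.

T ≈ 93.4 min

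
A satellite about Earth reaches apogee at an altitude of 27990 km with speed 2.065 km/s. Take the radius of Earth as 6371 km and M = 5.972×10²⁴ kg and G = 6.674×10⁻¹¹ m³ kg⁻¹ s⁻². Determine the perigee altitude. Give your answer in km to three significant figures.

μ = GM = 6.674×10⁻¹¹ × 5.972×10²⁴ = 3.986×10¹⁴ m³/s².
r_a = 6371 + 27990 = 34361 km = 3.436×10⁷ m.
Specific energy ε = v²/2 − μ/r = -9.467×10⁶ J/kg, so a = −μ/(2ε) = 2.105×10⁷ m.
The apsides satisfy r_p + r_a = 2a, so the perigee radius is 2a − r_a = 7.738×10⁶ m = 7738.3 km.
Perigee altitude = 7738.3 − 6371 = 1367.3 km.

perigee altitude ≈ 1370 km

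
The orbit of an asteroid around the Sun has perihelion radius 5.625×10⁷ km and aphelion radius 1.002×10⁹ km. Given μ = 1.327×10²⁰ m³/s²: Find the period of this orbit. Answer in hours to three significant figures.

T ≈ 58300 hours

Semi-major axis a = (r_p + r_a)/2 = (5.6250×10⁷ + 1.0020×10⁹)/2 = 5.2912×10⁸ km = 5.291×10¹¹ m.
By Kepler's third law T = 2π√(a³/μ) = 2π × 3.341×10⁷ = 2.099×10⁸ s.
= 58310 hours.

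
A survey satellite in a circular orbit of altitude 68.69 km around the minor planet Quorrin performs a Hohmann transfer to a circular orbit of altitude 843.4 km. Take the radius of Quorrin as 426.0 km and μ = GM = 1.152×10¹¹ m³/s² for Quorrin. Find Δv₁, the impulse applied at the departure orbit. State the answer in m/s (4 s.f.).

r₁ = 426.0 + 68.69 = 494.69 km = 4.9469×10⁵ m.
r₂ = 426.0 + 843.4 = 1269.4 km = 1.2694×10⁶ m.
Transfer ellipse a_t = (r₁ + r₂)/2 = 8.820×10⁵ m.
At r₁: circular v_c1 = √(μ/r₁) = 482.6 m/s; transfer-periapsis v_p = √[μ(2/r₁ − 1/a_t)] = 578.9 m/s.
Δv₁ = v_p − v_c1 = 96.34 m/s.

Δv ≈ 96.34 m/s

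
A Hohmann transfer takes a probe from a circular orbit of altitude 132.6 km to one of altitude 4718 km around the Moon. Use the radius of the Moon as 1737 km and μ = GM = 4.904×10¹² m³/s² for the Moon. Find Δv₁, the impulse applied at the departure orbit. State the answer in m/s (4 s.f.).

r₁ = 1737 + 132.6 = 1869.6 km = 1.8696×10⁶ m.
r₂ = 1737 + 4718 = 6455.0 km = 6.4550×10⁶ m.
Transfer ellipse a_t = (r₁ + r₂)/2 = 4.162×10⁶ m.
At r₁: circular v_c1 = √(μ/r₁) = 1620 m/s; transfer-perilune v_p = √[μ(2/r₁ − 1/a_t)] = 2017 m/s.
Δv₁ = v_p − v_c1 = 397.3 m/s.

Δv ≈ 397.3 m/s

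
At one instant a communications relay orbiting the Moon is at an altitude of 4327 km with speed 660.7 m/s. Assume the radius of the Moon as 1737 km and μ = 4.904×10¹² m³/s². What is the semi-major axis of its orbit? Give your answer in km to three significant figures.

r = 1737 + 4327 = 6064.0 km = 6.064×10⁶ m.
Vis-viva rearranged: 1/a = 2/r − v²/μ = 3.298×10⁻⁷ − 8.901×10⁻⁸ = 2.408×10⁻⁷ m⁻¹.
a = 4.153×10⁶ m = 4152.8 km.

a ≈ 4150 km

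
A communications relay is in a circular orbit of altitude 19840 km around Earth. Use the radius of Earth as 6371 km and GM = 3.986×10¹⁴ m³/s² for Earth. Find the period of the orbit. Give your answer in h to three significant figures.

r = 6371 + 19840 = 26211 km = 2.6211×10⁷ m.
Kepler's third law: T = 2π√(r³/μ) = 2π√((2.621×10⁷)³ / 3.986×10¹⁴).
r³/μ = 4.518×10⁷ s², so T = 2π × 6.721×10³ = 4.223×10⁴ s.
Converting: 4.223×10⁴ s ÷ 3600 = 11.73 h.

T ≈ 11.7 h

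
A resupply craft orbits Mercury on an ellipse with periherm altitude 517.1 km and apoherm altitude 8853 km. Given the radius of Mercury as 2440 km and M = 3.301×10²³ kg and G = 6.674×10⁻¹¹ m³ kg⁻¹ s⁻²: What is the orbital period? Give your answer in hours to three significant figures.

μ = GM = 6.674×10⁻¹¹ × 3.301×10²³ = 2.203×10¹³ m³/s².
r_p = 2440 + 517.1 = 2957.1 km = 2.9571×10⁶ m.
r_a = 2440 + 8853 = 11293 km = 1.1293×10⁷ m.
Semi-major axis a = (r_p + r_a)/2 = (2957.1 + 11293)/2 = 7125.1 km = 7.125×10⁶ m.
By Kepler's third law T = 2π√(a³/μ) = 2π × 4.052×10³ = 2.546×10⁴ s.
= 7.072 hours.

T ≈ 7.07 hours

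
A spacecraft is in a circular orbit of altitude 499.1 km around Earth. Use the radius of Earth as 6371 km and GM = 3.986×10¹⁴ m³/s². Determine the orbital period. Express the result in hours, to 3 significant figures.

r = 6371 + 499.1 = 6870.1 km = 6.8701×10⁶ m.
Kepler's third law: T = 2π√(r³/μ) = 2π√((6.870×10⁶)³ / 3.986×10¹⁴).
r³/μ = 8.135×10⁵ s², so T = 2π × 9.019×10² = 5.667×10³ s.
Converting: 5.667×10³ s ÷ 3600 = 1.574 hours.

T ≈ 1.57 hours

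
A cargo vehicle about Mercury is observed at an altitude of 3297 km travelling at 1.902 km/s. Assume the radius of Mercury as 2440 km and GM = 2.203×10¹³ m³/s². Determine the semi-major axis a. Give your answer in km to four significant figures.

a ≈ 5423 km

r = 2440 + 3297 = 5737.0 km = 5.737×10⁶ m.
Vis-viva rearranged: 1/a = 2/r − v²/μ = 3.486×10⁻⁷ − 1.642×10⁻⁷ = 1.844×10⁻⁷ m⁻¹.
a = 5.423×10⁶ m = 5422.9 km.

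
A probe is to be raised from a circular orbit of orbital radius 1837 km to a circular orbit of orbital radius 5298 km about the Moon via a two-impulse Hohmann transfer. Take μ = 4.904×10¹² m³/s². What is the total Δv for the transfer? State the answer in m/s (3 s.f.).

Δv_total ≈ 629 m/s

r₁ = 1837 km = 1.837×10⁶ m.
r₂ = 5298 km = 5.298×10⁶ m.
Transfer ellipse a_t = (r₁ + r₂)/2 = 3.568×10⁶ m.
At r₁: circular v_c1 = √(μ/r₁) = 1634 m/s; transfer-perilune v_p = √[μ(2/r₁ − 1/a_t)] = 1991 m/s.
Δv₁ = v_p − v_c1 = 357.2 m/s.
At r₂: circular v_c2 = √(μ/r₂) = 962.1 m/s; transfer-apolune v_a = √[μ(2/r₂ − 1/a_t)] = 690.4 m/s.
Δv₂ = v_c2 − v_a = 271.7 m/s.
Total Δv = Δv₁ + Δv₂ = 628.9 m/s.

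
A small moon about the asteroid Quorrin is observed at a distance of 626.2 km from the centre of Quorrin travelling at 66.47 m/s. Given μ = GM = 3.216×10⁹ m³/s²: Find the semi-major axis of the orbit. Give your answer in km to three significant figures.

r = 6.262×10⁵ m.
Specific orbital energy ε = v²/2 − μ/r = (66.47)²/2 − 3.216×10⁹/6.262×10⁵ = -2.927×10³ J/kg.
Since ε = −μ/(2a), a = −μ/(2ε) = 5.494×10⁵ m = 549.44 km.

a ≈ 549 km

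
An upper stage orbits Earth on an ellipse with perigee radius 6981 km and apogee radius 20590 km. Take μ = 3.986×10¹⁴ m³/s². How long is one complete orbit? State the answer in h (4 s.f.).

Semi-major axis a = (r_p + r_a)/2 = (6981.0 + 20590)/2 = 13786 km = 1.379×10⁷ m.
By Kepler's third law T = 2π√(a³/μ) = 2π × 2.564×10³ = 1.611×10⁴ s.
= 4.474 h.

T ≈ 4.474 h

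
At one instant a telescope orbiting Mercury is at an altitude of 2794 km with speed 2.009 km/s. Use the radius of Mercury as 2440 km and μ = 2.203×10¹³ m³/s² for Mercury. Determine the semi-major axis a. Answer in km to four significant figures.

a ≈ 5027 km

r = 2440 + 2794 = 5234.0 km = 5.234×10⁶ m.
Specific orbital energy ε = v²/2 − μ/r = (2009)²/2 − 2.203×10¹³/5.234×10⁶ = -2.191×10⁶ J/kg.
Since ε = −μ/(2a), a = −μ/(2ε) = 5.027×10⁶ m = 5027.4 km.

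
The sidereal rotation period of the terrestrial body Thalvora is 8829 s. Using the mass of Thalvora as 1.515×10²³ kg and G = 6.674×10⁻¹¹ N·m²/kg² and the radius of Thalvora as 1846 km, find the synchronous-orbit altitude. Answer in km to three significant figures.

h_sync ≈ 867 km

μ = GM = 6.674×10⁻¹¹ × 1.515×10²³ = 1.011×10¹³ m³/s².
A synchronous orbit has period T, so by Kepler's third law a = (μT²/4π²)^(1/3).
μT²/4π² = 1.011×10¹³ × (8.829×10³)² / 39.48 = 1.996×10¹⁹ m³.
a = 2.713×10⁶ m = 2712.8 km.
Altitude h = a − R = 2712.8 − 1846 = 866.82 km.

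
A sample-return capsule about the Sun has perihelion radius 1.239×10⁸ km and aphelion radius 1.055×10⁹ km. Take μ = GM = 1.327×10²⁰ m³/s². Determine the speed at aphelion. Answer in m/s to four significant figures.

Semi-major axis a = (r_p + r_a)/2 = 5.8945×10⁸ km = 5.894×10¹¹ m.
Vis-viva: v² = μ(2/r − 1/a) = 1.327×10²⁰ × (1.896×10⁻¹² − 1.696×10⁻¹²) = 2.644×10⁷ m²/s².
v = 5142 m/s.

v ≈ 5142 m/s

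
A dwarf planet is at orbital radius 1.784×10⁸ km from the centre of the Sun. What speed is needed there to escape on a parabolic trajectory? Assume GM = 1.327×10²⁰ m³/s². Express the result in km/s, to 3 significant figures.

r = 1.784×10⁸ km = 1.784×10¹¹ m.
Escape speed v_esc = √(2μ/r) = √(2 × 1.327×10²⁰ / 1.784×10¹¹) = √(1.488×10⁹) = 38570 m/s.
= 38.57 km/s.

v_esc ≈ 38.6 km/s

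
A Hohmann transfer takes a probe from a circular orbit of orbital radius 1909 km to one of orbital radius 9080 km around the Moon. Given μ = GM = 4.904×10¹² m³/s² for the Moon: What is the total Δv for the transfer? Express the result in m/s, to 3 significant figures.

Δv_total ≈ 759 m/s

r₁ = 1909 km = 1.909×10⁶ m.
r₂ = 9080 km = 9.080×10⁶ m.
Transfer ellipse a_t = (r₁ + r₂)/2 = 5.494×10⁶ m.
At r₁: circular v_c1 = √(μ/r₁) = 1603 m/s; transfer-perilune v_p = √[μ(2/r₁ − 1/a_t)] = 2060 m/s.
Δv₁ = v_p − v_c1 = 457.6 m/s.
At r₂: circular v_c2 = √(μ/r₂) = 734.9 m/s; transfer-apolune v_a = √[μ(2/r₂ − 1/a_t)] = 433.2 m/s.
Δv₂ = v_c2 − v_a = 301.7 m/s.
Total Δv = Δv₁ + Δv₂ = 759.3 m/s.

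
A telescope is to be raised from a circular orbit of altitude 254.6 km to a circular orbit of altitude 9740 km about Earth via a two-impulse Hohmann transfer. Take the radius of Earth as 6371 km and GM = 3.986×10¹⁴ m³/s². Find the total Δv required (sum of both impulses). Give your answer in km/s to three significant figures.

r₁ = 6371 + 254.6 = 6625.6 km = 6.6256×10⁶ m.
r₂ = 6371 + 9740 = 16111 km = 1.6111×10⁷ m.
Transfer ellipse a_t = (r₁ + r₂)/2 = 1.137×10⁷ m.
At r₁: circular v_c1 = √(μ/r₁) = 7756 m/s; transfer-perigee v_p = √[μ(2/r₁ − 1/a_t)] = 9234 m/s.
Δv₁ = v_p − v_c1 = 1477 m/s.
At r₂: circular v_c2 = √(μ/r₂) = 4974 m/s; transfer-apogee v_a = √[μ(2/r₂ − 1/a_t)] = 3797 m/s.
Δv₂ = v_c2 − v_a = 1177 m/s.
Total Δv = Δv₁ + Δv₂ = 2654 m/s = 2.654 km/s.

Δv_total ≈ 2.65 km/s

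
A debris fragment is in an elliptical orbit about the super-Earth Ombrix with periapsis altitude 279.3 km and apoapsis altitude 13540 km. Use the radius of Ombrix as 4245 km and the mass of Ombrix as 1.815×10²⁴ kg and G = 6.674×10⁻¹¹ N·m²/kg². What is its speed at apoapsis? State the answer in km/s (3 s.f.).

v ≈ 1.66 km/s

μ = GM = 6.674×10⁻¹¹ × 1.815×10²⁴ = 1.211×10¹⁴ m³/s².
r_p = 4245 + 279.3 = 4524.3 km = 4.5243×10⁶ m.
r_a = 4245 + 13540 = 17785 km = 1.7785×10⁷ m.
Semi-major axis a = (r_p + r_a)/2 = 11155 km = 1.115×10⁷ m.
Vis-viva: v² = μ(2/r − 1/a) = 1.211×10¹⁴ × (1.125×10⁻⁷ − 8.965×10⁻⁸) = 2.763×10⁶ m²/s².
v = 1662 m/s = 1.662 km/s.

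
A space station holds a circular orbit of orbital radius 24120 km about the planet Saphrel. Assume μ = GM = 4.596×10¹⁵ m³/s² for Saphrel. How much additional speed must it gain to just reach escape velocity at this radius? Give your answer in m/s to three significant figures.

Δv ≈ 5720 m/s

r = 24120 km = 2.412×10⁷ m.
Circular speed v_c = √(μ/r) = 13800 m/s.
Escape speed v_esc = √(2μ/r) = √2 × v_c = 19520 m/s.
Δv = v_esc − v_c = 5718 m/s.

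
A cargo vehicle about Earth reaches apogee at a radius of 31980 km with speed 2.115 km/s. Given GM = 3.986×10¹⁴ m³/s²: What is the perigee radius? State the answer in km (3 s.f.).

r_a = 3.198×10⁷ m.
Specific energy ε = v²/2 − μ/r = -1.023×10⁷ J/kg, so a = −μ/(2ε) = 1.949×10⁷ m.
The apsides satisfy r_p + r_a = 2a, so the perigee radius is 2a − r_a = 6.994×10⁶ m = 6993.6 km.

perigee radius ≈ 6990 km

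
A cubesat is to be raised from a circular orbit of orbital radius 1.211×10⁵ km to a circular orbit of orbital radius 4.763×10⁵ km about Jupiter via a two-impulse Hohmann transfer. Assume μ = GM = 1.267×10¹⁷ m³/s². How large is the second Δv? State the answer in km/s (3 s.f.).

Δv ≈ 5.92 km/s

r₁ = 1.211×10⁵ km = 1.211×10⁸ m.
r₂ = 4.763×10⁵ km = 4.763×10⁸ m.
Transfer ellipse a_t = (r₁ + r₂)/2 = 2.987×10⁸ m.
At r₁: circular v_c1 = √(μ/r₁) = 32350 m/s; transfer-perijove v_p = √[μ(2/r₁ − 1/a_t)] = 40850 m/s.
At r₂: circular v_c2 = √(μ/r₂) = 16310 m/s; transfer-apojove v_a = √[μ(2/r₂ − 1/a_t)] = 10380 m/s.
Δv₂ = v_c2 − v_a = 5925 m/s.
= 5.925 km/s.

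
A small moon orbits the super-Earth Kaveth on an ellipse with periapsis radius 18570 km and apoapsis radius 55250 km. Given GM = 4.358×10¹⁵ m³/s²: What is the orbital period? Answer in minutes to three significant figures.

T ≈ 356 minutes

Semi-major axis a = (r_p + r_a)/2 = (18570 + 55250)/2 = 36910 km = 3.691×10⁷ m.
By Kepler's third law T = 2π√(a³/μ) = 2π × 3.397×10³ = 2.134×10⁴ s.
= 355.7 minutes.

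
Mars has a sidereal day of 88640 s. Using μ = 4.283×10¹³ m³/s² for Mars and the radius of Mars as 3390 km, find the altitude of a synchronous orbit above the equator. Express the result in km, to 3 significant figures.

h_sync ≈ 17000 km

A synchronous orbit has period T, so by Kepler's third law a = (μT²/4π²)^(1/3).
μT²/4π² = 4.283×10¹³ × (8.864×10⁴)² / 39.48 = 8.524×10²¹ m³.
a = 2.043×10⁷ m = 20428 km.
Altitude h = a − R = 20428 − 3390 = 17038 km.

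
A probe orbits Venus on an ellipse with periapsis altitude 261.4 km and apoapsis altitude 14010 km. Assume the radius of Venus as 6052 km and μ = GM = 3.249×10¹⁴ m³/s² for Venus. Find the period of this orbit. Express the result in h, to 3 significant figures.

r_p = 6052 + 261.4 = 6313.4 km = 6.3134×10⁶ m.
r_a = 6052 + 14010 = 20062 km = 2.0062×10⁷ m.
Semi-major axis a = (r_p + r_a)/2 = (6313.4 + 20062)/2 = 13188 km = 1.319×10⁷ m.
By Kepler's third law T = 2π√(a³/μ) = 2π × 2.657×10³ = 1.669×10⁴ s.
= 4.637 h.

T ≈ 4.64 h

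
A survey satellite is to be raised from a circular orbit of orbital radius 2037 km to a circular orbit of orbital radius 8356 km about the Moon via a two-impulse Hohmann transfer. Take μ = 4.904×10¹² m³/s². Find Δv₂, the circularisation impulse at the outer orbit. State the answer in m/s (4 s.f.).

r₁ = 2037 km = 2.037×10⁶ m.
r₂ = 8356 km = 8.356×10⁶ m.
Transfer ellipse a_t = (r₁ + r₂)/2 = 5.196×10⁶ m.
At r₁: circular v_c1 = √(μ/r₁) = 1552 m/s; transfer-perilune v_p = √[μ(2/r₁ − 1/a_t)] = 1968 m/s.
At r₂: circular v_c2 = √(μ/r₂) = 766.1 m/s; transfer-apolune v_a = √[μ(2/r₂ − 1/a_t)] = 479.6 m/s.
Δv₂ = v_c2 − v_a = 286.4 m/s.

Δv ≈ 286.4 m/s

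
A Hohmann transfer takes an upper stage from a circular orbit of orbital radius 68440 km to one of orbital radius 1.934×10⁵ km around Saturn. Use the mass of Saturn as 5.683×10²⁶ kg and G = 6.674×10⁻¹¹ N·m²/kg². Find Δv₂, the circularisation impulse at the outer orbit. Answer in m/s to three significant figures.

Δv ≈ 3880 m/s

μ = GM = 6.674×10⁻¹¹ × 5.683×10²⁶ = 3.793×10¹⁶ m³/s².
r₁ = 68440 km = 6.844×10⁷ m.
r₂ = 1.934×10⁵ km = 1.934×10⁸ m.
Transfer ellipse a_t = (r₁ + r₂)/2 = 1.309×10⁸ m.
At r₁: circular v_c1 = √(μ/r₁) = 23540 m/s; transfer-perikrone v_p = √[μ(2/r₁ − 1/a_t)] = 28610 m/s.
At r₂: circular v_c2 = √(μ/r₂) = 14000 m/s; transfer-apokrone v_a = √[μ(2/r₂ − 1/a_t)] = 10130 m/s.
Δv₂ = v_c2 − v_a = 3879 m/s.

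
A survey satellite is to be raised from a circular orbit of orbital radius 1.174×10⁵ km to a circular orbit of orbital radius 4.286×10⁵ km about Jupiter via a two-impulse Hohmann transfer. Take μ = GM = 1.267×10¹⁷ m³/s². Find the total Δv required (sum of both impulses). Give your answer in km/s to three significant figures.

r₁ = 1.174×10⁵ km = 1.174×10⁸ m.
r₂ = 4.286×10⁵ km = 4.286×10⁸ m.
Transfer ellipse a_t = (r₁ + r₂)/2 = 2.730×10⁸ m.
At r₁: circular v_c1 = √(μ/r₁) = 32850 m/s; transfer-perijove v_p = √[μ(2/r₁ − 1/a_t)] = 41160 m/s.
Δv₁ = v_p − v_c1 = 8311 m/s.
At r₂: circular v_c2 = √(μ/r₂) = 17190 m/s; transfer-apojove v_a = √[μ(2/r₂ − 1/a_t)] = 11270 m/s.
Δv₂ = v_c2 − v_a = 5918 m/s.
Total Δv = Δv₁ + Δv₂ = 14230 m/s = 14.23 km/s.

Δv_total ≈ 14.2 km/s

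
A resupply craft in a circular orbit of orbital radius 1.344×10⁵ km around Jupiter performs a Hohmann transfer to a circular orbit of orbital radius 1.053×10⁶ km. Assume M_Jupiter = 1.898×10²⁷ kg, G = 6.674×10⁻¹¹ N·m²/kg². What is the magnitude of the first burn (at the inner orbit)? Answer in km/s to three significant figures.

μ = GM = 6.674×10⁻¹¹ × 1.898×10²⁷ = 1.267×10¹⁷ m³/s².
r₁ = 1.344×10⁵ km = 1.344×10⁸ m.
r₂ = 1.053×10⁶ km = 1.053×10⁹ m.
Transfer ellipse a_t = (r₁ + r₂)/2 = 5.937×10⁸ m.
At r₁: circular v_c1 = √(μ/r₁) = 30700 m/s; transfer-perijove v_p = √[μ(2/r₁ − 1/a_t)] = 40890 m/s.
Δv₁ = v_p − v_c1 = 10190 m/s.
= 10.19 km/s.

Δv ≈ 10.2 km/s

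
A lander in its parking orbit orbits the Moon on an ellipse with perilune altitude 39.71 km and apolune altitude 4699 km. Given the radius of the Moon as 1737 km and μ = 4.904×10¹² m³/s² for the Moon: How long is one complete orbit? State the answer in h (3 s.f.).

r_p = 1737 + 39.71 = 1776.7 km = 1.7767×10⁶ m.
r_a = 1737 + 4699 = 6436.0 km = 6.4360×10⁶ m.
Semi-major axis a = (r_p + r_a)/2 = (1776.7 + 6436.0)/2 = 4106.4 km = 4.106×10⁶ m.
By Kepler's third law T = 2π√(a³/μ) = 2π × 3.758×10³ = 2.361×10⁴ s.
= 6.558 h.

T ≈ 6.56 h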